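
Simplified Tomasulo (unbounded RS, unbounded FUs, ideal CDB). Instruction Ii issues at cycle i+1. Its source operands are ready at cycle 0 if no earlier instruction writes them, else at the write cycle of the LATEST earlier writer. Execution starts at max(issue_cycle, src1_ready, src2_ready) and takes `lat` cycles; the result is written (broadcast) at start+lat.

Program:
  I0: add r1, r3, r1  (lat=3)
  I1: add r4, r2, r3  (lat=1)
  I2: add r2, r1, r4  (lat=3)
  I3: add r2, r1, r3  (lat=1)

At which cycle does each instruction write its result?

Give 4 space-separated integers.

Answer: 4 3 7 5

Derivation:
I0 add r1: issue@1 deps=(None,None) exec_start@1 write@4
I1 add r4: issue@2 deps=(None,None) exec_start@2 write@3
I2 add r2: issue@3 deps=(0,1) exec_start@4 write@7
I3 add r2: issue@4 deps=(0,None) exec_start@4 write@5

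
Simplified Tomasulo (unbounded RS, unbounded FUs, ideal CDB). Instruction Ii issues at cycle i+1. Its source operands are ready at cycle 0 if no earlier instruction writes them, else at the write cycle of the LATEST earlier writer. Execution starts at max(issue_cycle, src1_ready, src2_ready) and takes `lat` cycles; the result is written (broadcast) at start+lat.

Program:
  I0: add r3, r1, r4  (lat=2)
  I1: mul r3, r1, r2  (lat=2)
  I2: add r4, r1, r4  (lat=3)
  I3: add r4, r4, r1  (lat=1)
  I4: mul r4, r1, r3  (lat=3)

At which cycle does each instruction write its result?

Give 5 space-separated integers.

Answer: 3 4 6 7 8

Derivation:
I0 add r3: issue@1 deps=(None,None) exec_start@1 write@3
I1 mul r3: issue@2 deps=(None,None) exec_start@2 write@4
I2 add r4: issue@3 deps=(None,None) exec_start@3 write@6
I3 add r4: issue@4 deps=(2,None) exec_start@6 write@7
I4 mul r4: issue@5 deps=(None,1) exec_start@5 write@8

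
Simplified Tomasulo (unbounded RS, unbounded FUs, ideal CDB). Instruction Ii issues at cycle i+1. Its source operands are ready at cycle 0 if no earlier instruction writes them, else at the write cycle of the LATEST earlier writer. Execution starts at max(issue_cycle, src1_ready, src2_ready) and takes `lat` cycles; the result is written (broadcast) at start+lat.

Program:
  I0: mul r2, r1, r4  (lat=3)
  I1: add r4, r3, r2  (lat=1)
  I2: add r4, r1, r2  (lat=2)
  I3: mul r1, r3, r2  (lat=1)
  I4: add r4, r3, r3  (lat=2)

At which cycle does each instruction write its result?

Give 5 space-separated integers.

I0 mul r2: issue@1 deps=(None,None) exec_start@1 write@4
I1 add r4: issue@2 deps=(None,0) exec_start@4 write@5
I2 add r4: issue@3 deps=(None,0) exec_start@4 write@6
I3 mul r1: issue@4 deps=(None,0) exec_start@4 write@5
I4 add r4: issue@5 deps=(None,None) exec_start@5 write@7

Answer: 4 5 6 5 7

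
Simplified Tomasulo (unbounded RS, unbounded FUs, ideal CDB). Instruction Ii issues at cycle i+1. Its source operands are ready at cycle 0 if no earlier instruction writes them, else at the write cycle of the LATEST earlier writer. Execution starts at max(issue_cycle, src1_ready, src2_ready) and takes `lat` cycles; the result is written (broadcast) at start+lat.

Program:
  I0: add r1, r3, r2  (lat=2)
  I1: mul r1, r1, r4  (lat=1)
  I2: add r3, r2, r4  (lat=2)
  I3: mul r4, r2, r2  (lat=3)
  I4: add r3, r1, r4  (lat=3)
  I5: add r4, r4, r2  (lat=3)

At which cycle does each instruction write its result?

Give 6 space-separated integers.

Answer: 3 4 5 7 10 10

Derivation:
I0 add r1: issue@1 deps=(None,None) exec_start@1 write@3
I1 mul r1: issue@2 deps=(0,None) exec_start@3 write@4
I2 add r3: issue@3 deps=(None,None) exec_start@3 write@5
I3 mul r4: issue@4 deps=(None,None) exec_start@4 write@7
I4 add r3: issue@5 deps=(1,3) exec_start@7 write@10
I5 add r4: issue@6 deps=(3,None) exec_start@7 write@10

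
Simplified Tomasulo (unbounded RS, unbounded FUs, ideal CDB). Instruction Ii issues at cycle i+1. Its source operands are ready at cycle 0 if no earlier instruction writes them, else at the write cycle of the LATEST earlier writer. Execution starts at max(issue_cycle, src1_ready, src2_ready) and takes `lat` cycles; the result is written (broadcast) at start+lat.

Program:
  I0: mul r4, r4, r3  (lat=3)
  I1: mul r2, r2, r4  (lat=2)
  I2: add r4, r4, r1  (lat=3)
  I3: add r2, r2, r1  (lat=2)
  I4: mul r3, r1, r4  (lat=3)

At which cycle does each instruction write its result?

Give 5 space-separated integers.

Answer: 4 6 7 8 10

Derivation:
I0 mul r4: issue@1 deps=(None,None) exec_start@1 write@4
I1 mul r2: issue@2 deps=(None,0) exec_start@4 write@6
I2 add r4: issue@3 deps=(0,None) exec_start@4 write@7
I3 add r2: issue@4 deps=(1,None) exec_start@6 write@8
I4 mul r3: issue@5 deps=(None,2) exec_start@7 write@10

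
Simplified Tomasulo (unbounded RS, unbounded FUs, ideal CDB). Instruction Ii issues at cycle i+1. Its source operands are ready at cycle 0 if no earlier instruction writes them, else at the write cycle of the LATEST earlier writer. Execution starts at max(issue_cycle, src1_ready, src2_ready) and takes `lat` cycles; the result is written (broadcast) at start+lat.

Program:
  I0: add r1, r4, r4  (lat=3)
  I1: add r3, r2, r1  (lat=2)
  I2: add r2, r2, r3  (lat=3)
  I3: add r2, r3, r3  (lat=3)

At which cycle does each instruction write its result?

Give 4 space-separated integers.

Answer: 4 6 9 9

Derivation:
I0 add r1: issue@1 deps=(None,None) exec_start@1 write@4
I1 add r3: issue@2 deps=(None,0) exec_start@4 write@6
I2 add r2: issue@3 deps=(None,1) exec_start@6 write@9
I3 add r2: issue@4 deps=(1,1) exec_start@6 write@9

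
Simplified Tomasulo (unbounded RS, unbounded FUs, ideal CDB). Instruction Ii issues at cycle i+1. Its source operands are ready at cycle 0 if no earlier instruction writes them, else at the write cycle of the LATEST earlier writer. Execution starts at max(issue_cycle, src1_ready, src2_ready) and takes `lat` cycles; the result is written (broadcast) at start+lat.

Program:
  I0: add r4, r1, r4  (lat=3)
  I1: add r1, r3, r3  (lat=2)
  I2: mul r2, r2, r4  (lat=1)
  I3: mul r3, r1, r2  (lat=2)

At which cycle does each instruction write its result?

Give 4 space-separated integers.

Answer: 4 4 5 7

Derivation:
I0 add r4: issue@1 deps=(None,None) exec_start@1 write@4
I1 add r1: issue@2 deps=(None,None) exec_start@2 write@4
I2 mul r2: issue@3 deps=(None,0) exec_start@4 write@5
I3 mul r3: issue@4 deps=(1,2) exec_start@5 write@7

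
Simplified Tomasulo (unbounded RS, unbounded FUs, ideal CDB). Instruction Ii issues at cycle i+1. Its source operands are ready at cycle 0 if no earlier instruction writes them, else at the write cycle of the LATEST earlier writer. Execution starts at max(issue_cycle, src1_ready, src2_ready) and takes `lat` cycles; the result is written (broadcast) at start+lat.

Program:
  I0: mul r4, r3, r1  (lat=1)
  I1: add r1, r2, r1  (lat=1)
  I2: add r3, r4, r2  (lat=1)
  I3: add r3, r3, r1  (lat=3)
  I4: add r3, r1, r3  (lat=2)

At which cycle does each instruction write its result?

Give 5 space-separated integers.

I0 mul r4: issue@1 deps=(None,None) exec_start@1 write@2
I1 add r1: issue@2 deps=(None,None) exec_start@2 write@3
I2 add r3: issue@3 deps=(0,None) exec_start@3 write@4
I3 add r3: issue@4 deps=(2,1) exec_start@4 write@7
I4 add r3: issue@5 deps=(1,3) exec_start@7 write@9

Answer: 2 3 4 7 9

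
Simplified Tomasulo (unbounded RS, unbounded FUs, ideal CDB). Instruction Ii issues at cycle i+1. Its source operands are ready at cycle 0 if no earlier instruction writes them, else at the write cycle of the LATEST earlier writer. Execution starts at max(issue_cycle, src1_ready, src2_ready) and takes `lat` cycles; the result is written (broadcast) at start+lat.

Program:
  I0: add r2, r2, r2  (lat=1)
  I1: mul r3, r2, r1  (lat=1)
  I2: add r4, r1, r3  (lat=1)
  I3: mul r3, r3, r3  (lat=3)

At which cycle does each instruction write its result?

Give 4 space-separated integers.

I0 add r2: issue@1 deps=(None,None) exec_start@1 write@2
I1 mul r3: issue@2 deps=(0,None) exec_start@2 write@3
I2 add r4: issue@3 deps=(None,1) exec_start@3 write@4
I3 mul r3: issue@4 deps=(1,1) exec_start@4 write@7

Answer: 2 3 4 7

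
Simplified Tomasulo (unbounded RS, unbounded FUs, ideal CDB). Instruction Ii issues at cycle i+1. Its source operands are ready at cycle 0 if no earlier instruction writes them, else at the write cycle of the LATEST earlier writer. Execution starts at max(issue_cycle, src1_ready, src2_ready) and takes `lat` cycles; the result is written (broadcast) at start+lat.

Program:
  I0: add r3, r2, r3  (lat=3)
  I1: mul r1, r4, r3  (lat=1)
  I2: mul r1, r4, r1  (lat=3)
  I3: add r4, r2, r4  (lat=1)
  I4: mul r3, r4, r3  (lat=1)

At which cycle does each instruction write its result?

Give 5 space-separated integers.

I0 add r3: issue@1 deps=(None,None) exec_start@1 write@4
I1 mul r1: issue@2 deps=(None,0) exec_start@4 write@5
I2 mul r1: issue@3 deps=(None,1) exec_start@5 write@8
I3 add r4: issue@4 deps=(None,None) exec_start@4 write@5
I4 mul r3: issue@5 deps=(3,0) exec_start@5 write@6

Answer: 4 5 8 5 6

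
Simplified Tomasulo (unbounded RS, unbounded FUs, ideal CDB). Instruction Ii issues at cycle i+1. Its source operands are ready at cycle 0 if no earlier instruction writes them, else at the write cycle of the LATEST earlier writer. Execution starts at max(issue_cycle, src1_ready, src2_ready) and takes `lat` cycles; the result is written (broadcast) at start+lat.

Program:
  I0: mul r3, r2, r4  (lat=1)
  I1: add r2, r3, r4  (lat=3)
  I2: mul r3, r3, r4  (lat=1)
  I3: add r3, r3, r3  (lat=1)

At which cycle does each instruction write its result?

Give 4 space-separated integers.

I0 mul r3: issue@1 deps=(None,None) exec_start@1 write@2
I1 add r2: issue@2 deps=(0,None) exec_start@2 write@5
I2 mul r3: issue@3 deps=(0,None) exec_start@3 write@4
I3 add r3: issue@4 deps=(2,2) exec_start@4 write@5

Answer: 2 5 4 5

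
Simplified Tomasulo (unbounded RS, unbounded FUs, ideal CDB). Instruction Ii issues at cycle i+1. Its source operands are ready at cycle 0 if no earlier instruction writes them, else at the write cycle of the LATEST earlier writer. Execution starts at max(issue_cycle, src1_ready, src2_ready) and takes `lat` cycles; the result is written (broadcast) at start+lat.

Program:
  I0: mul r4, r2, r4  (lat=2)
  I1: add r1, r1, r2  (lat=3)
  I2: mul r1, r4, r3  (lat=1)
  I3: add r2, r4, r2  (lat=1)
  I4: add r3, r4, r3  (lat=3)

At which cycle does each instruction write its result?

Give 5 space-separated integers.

Answer: 3 5 4 5 8

Derivation:
I0 mul r4: issue@1 deps=(None,None) exec_start@1 write@3
I1 add r1: issue@2 deps=(None,None) exec_start@2 write@5
I2 mul r1: issue@3 deps=(0,None) exec_start@3 write@4
I3 add r2: issue@4 deps=(0,None) exec_start@4 write@5
I4 add r3: issue@5 deps=(0,None) exec_start@5 write@8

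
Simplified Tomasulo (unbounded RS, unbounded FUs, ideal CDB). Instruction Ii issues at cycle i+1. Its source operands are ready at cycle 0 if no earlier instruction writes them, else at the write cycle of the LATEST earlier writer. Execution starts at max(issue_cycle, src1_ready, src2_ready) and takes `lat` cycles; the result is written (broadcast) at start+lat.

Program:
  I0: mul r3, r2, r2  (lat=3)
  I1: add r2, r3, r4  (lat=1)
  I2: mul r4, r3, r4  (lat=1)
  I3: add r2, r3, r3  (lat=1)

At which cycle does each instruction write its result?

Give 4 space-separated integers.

I0 mul r3: issue@1 deps=(None,None) exec_start@1 write@4
I1 add r2: issue@2 deps=(0,None) exec_start@4 write@5
I2 mul r4: issue@3 deps=(0,None) exec_start@4 write@5
I3 add r2: issue@4 deps=(0,0) exec_start@4 write@5

Answer: 4 5 5 5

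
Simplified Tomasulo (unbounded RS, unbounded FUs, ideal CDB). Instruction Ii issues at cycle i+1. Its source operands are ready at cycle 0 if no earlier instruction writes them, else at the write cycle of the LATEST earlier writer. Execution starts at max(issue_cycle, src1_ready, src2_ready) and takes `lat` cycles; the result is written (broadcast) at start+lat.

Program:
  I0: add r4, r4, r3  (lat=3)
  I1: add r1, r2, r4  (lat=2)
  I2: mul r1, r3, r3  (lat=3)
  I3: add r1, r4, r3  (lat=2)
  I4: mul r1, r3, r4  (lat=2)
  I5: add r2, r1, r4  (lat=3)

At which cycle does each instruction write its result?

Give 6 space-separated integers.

Answer: 4 6 6 6 7 10

Derivation:
I0 add r4: issue@1 deps=(None,None) exec_start@1 write@4
I1 add r1: issue@2 deps=(None,0) exec_start@4 write@6
I2 mul r1: issue@3 deps=(None,None) exec_start@3 write@6
I3 add r1: issue@4 deps=(0,None) exec_start@4 write@6
I4 mul r1: issue@5 deps=(None,0) exec_start@5 write@7
I5 add r2: issue@6 deps=(4,0) exec_start@7 write@10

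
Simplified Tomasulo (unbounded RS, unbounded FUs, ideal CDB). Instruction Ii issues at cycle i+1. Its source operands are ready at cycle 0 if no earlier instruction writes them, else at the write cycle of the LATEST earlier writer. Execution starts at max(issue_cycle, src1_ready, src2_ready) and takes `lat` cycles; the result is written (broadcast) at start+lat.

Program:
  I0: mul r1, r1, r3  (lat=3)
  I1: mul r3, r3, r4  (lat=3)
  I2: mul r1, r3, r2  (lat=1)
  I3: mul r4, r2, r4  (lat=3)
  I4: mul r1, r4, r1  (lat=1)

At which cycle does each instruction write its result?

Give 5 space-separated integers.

Answer: 4 5 6 7 8

Derivation:
I0 mul r1: issue@1 deps=(None,None) exec_start@1 write@4
I1 mul r3: issue@2 deps=(None,None) exec_start@2 write@5
I2 mul r1: issue@3 deps=(1,None) exec_start@5 write@6
I3 mul r4: issue@4 deps=(None,None) exec_start@4 write@7
I4 mul r1: issue@5 deps=(3,2) exec_start@7 write@8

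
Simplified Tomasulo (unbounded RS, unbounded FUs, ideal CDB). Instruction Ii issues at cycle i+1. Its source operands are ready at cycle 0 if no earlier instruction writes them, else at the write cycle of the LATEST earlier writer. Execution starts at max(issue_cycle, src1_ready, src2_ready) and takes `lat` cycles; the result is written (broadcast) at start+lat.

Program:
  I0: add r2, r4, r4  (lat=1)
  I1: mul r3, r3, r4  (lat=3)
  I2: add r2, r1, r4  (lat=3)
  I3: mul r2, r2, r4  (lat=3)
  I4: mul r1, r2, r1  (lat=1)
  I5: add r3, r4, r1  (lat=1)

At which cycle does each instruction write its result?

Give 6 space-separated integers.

Answer: 2 5 6 9 10 11

Derivation:
I0 add r2: issue@1 deps=(None,None) exec_start@1 write@2
I1 mul r3: issue@2 deps=(None,None) exec_start@2 write@5
I2 add r2: issue@3 deps=(None,None) exec_start@3 write@6
I3 mul r2: issue@4 deps=(2,None) exec_start@6 write@9
I4 mul r1: issue@5 deps=(3,None) exec_start@9 write@10
I5 add r3: issue@6 deps=(None,4) exec_start@10 write@11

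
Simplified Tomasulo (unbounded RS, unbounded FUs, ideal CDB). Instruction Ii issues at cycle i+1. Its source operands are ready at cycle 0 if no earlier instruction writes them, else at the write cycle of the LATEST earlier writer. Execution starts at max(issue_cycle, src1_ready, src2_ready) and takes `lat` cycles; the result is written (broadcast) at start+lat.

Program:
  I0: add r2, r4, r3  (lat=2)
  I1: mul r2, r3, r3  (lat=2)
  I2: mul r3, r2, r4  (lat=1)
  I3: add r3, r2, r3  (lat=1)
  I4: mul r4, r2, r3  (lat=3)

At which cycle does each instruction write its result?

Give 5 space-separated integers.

I0 add r2: issue@1 deps=(None,None) exec_start@1 write@3
I1 mul r2: issue@2 deps=(None,None) exec_start@2 write@4
I2 mul r3: issue@3 deps=(1,None) exec_start@4 write@5
I3 add r3: issue@4 deps=(1,2) exec_start@5 write@6
I4 mul r4: issue@5 deps=(1,3) exec_start@6 write@9

Answer: 3 4 5 6 9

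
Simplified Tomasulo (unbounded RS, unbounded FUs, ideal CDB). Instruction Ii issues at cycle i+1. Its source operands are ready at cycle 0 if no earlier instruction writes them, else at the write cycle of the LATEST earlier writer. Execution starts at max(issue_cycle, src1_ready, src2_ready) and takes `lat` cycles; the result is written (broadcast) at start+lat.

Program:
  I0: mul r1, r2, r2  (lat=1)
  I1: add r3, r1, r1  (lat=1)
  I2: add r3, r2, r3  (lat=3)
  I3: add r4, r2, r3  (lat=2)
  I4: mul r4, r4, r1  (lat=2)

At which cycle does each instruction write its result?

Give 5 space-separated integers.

I0 mul r1: issue@1 deps=(None,None) exec_start@1 write@2
I1 add r3: issue@2 deps=(0,0) exec_start@2 write@3
I2 add r3: issue@3 deps=(None,1) exec_start@3 write@6
I3 add r4: issue@4 deps=(None,2) exec_start@6 write@8
I4 mul r4: issue@5 deps=(3,0) exec_start@8 write@10

Answer: 2 3 6 8 10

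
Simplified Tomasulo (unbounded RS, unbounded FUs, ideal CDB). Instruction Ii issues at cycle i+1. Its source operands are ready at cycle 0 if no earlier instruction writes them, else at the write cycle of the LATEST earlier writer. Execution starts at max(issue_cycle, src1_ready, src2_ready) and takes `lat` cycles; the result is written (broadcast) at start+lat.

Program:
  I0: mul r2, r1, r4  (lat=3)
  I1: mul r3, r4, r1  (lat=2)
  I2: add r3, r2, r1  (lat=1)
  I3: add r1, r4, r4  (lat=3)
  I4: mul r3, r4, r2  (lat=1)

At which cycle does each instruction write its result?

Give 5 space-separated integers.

Answer: 4 4 5 7 6

Derivation:
I0 mul r2: issue@1 deps=(None,None) exec_start@1 write@4
I1 mul r3: issue@2 deps=(None,None) exec_start@2 write@4
I2 add r3: issue@3 deps=(0,None) exec_start@4 write@5
I3 add r1: issue@4 deps=(None,None) exec_start@4 write@7
I4 mul r3: issue@5 deps=(None,0) exec_start@5 write@6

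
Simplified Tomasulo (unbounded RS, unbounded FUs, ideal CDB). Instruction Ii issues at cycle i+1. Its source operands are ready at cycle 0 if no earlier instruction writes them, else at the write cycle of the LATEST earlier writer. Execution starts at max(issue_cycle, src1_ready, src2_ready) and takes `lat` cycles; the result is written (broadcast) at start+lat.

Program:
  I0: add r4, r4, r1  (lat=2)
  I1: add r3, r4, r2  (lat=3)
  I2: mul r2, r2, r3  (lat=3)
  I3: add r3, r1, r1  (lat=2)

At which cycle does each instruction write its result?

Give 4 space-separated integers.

I0 add r4: issue@1 deps=(None,None) exec_start@1 write@3
I1 add r3: issue@2 deps=(0,None) exec_start@3 write@6
I2 mul r2: issue@3 deps=(None,1) exec_start@6 write@9
I3 add r3: issue@4 deps=(None,None) exec_start@4 write@6

Answer: 3 6 9 6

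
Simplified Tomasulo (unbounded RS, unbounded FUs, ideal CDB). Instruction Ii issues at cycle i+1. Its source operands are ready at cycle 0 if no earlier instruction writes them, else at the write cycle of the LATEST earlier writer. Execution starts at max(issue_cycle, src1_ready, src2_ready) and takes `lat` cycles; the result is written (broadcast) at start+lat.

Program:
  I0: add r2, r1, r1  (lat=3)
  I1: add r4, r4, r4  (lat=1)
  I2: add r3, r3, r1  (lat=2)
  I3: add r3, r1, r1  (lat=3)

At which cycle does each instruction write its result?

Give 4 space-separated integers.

Answer: 4 3 5 7

Derivation:
I0 add r2: issue@1 deps=(None,None) exec_start@1 write@4
I1 add r4: issue@2 deps=(None,None) exec_start@2 write@3
I2 add r3: issue@3 deps=(None,None) exec_start@3 write@5
I3 add r3: issue@4 deps=(None,None) exec_start@4 write@7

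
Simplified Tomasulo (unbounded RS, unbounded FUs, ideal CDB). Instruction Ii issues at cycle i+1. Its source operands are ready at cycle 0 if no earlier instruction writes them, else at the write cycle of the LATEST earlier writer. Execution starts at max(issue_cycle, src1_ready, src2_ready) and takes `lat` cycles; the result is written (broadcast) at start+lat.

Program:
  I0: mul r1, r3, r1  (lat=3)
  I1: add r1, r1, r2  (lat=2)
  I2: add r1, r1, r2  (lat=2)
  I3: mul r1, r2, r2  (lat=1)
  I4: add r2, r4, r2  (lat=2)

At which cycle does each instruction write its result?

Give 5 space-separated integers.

Answer: 4 6 8 5 7

Derivation:
I0 mul r1: issue@1 deps=(None,None) exec_start@1 write@4
I1 add r1: issue@2 deps=(0,None) exec_start@4 write@6
I2 add r1: issue@3 deps=(1,None) exec_start@6 write@8
I3 mul r1: issue@4 deps=(None,None) exec_start@4 write@5
I4 add r2: issue@5 deps=(None,None) exec_start@5 write@7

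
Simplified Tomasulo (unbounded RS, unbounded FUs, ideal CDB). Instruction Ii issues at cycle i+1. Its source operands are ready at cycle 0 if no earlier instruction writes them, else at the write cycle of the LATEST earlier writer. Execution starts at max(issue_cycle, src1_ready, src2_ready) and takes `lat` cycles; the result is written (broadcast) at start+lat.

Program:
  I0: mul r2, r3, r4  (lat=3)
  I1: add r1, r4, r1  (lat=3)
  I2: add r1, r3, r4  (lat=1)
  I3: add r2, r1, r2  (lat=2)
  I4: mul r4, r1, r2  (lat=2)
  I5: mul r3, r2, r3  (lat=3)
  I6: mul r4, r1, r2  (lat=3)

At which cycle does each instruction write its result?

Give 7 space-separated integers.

I0 mul r2: issue@1 deps=(None,None) exec_start@1 write@4
I1 add r1: issue@2 deps=(None,None) exec_start@2 write@5
I2 add r1: issue@3 deps=(None,None) exec_start@3 write@4
I3 add r2: issue@4 deps=(2,0) exec_start@4 write@6
I4 mul r4: issue@5 deps=(2,3) exec_start@6 write@8
I5 mul r3: issue@6 deps=(3,None) exec_start@6 write@9
I6 mul r4: issue@7 deps=(2,3) exec_start@7 write@10

Answer: 4 5 4 6 8 9 10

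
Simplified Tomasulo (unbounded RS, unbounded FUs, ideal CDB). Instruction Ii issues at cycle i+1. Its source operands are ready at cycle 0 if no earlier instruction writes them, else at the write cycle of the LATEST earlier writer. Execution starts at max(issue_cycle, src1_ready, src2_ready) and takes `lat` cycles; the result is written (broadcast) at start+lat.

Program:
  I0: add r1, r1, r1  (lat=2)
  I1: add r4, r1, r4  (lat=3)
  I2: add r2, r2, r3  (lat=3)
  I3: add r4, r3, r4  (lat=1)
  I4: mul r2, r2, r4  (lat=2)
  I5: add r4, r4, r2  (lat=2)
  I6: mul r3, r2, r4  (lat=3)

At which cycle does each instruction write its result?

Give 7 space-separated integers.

Answer: 3 6 6 7 9 11 14

Derivation:
I0 add r1: issue@1 deps=(None,None) exec_start@1 write@3
I1 add r4: issue@2 deps=(0,None) exec_start@3 write@6
I2 add r2: issue@3 deps=(None,None) exec_start@3 write@6
I3 add r4: issue@4 deps=(None,1) exec_start@6 write@7
I4 mul r2: issue@5 deps=(2,3) exec_start@7 write@9
I5 add r4: issue@6 deps=(3,4) exec_start@9 write@11
I6 mul r3: issue@7 deps=(4,5) exec_start@11 write@14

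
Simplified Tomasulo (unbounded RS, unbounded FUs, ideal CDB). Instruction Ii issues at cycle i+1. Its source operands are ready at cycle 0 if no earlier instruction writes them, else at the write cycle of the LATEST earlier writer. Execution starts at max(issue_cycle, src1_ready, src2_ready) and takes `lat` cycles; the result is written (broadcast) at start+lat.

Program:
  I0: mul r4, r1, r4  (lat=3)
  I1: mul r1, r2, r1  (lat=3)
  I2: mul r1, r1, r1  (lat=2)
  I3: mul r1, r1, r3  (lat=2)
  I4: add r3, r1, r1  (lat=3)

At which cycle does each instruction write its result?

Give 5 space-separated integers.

I0 mul r4: issue@1 deps=(None,None) exec_start@1 write@4
I1 mul r1: issue@2 deps=(None,None) exec_start@2 write@5
I2 mul r1: issue@3 deps=(1,1) exec_start@5 write@7
I3 mul r1: issue@4 deps=(2,None) exec_start@7 write@9
I4 add r3: issue@5 deps=(3,3) exec_start@9 write@12

Answer: 4 5 7 9 12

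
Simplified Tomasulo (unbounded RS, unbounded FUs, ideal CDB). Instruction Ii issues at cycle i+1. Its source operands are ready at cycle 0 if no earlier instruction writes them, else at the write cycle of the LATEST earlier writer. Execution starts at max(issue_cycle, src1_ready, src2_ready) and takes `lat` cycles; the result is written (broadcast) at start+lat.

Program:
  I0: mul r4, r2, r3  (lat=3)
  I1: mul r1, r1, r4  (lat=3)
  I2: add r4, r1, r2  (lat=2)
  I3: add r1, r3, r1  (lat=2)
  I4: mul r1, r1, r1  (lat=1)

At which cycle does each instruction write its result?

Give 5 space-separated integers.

I0 mul r4: issue@1 deps=(None,None) exec_start@1 write@4
I1 mul r1: issue@2 deps=(None,0) exec_start@4 write@7
I2 add r4: issue@3 deps=(1,None) exec_start@7 write@9
I3 add r1: issue@4 deps=(None,1) exec_start@7 write@9
I4 mul r1: issue@5 deps=(3,3) exec_start@9 write@10

Answer: 4 7 9 9 10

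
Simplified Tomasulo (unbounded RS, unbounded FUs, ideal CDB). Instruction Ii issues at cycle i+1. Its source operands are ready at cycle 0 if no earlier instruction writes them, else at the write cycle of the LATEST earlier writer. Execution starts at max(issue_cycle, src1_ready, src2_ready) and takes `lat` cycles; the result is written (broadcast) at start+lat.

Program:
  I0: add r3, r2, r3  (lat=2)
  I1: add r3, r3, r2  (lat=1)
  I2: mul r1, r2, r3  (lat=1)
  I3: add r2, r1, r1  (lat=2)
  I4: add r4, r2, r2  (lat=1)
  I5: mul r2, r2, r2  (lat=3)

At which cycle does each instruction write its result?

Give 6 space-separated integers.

Answer: 3 4 5 7 8 10

Derivation:
I0 add r3: issue@1 deps=(None,None) exec_start@1 write@3
I1 add r3: issue@2 deps=(0,None) exec_start@3 write@4
I2 mul r1: issue@3 deps=(None,1) exec_start@4 write@5
I3 add r2: issue@4 deps=(2,2) exec_start@5 write@7
I4 add r4: issue@5 deps=(3,3) exec_start@7 write@8
I5 mul r2: issue@6 deps=(3,3) exec_start@7 write@10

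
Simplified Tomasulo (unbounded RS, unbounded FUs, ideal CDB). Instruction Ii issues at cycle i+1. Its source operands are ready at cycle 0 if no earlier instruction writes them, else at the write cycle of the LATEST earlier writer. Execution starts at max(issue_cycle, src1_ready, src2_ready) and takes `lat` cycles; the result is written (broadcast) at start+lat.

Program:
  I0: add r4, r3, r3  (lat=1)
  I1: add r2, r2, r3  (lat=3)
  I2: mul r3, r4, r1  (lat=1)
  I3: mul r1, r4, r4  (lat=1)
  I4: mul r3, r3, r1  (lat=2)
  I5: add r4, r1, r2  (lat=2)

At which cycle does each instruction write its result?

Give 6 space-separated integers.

Answer: 2 5 4 5 7 8

Derivation:
I0 add r4: issue@1 deps=(None,None) exec_start@1 write@2
I1 add r2: issue@2 deps=(None,None) exec_start@2 write@5
I2 mul r3: issue@3 deps=(0,None) exec_start@3 write@4
I3 mul r1: issue@4 deps=(0,0) exec_start@4 write@5
I4 mul r3: issue@5 deps=(2,3) exec_start@5 write@7
I5 add r4: issue@6 deps=(3,1) exec_start@6 write@8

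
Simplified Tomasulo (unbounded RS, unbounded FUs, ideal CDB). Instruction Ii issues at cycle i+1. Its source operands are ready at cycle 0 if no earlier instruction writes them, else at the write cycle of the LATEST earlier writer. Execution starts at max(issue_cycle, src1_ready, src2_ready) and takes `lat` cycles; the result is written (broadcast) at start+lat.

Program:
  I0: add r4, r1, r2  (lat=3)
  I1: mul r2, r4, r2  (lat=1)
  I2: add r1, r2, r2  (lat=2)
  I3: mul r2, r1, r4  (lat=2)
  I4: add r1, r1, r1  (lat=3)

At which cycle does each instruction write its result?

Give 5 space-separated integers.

Answer: 4 5 7 9 10

Derivation:
I0 add r4: issue@1 deps=(None,None) exec_start@1 write@4
I1 mul r2: issue@2 deps=(0,None) exec_start@4 write@5
I2 add r1: issue@3 deps=(1,1) exec_start@5 write@7
I3 mul r2: issue@4 deps=(2,0) exec_start@7 write@9
I4 add r1: issue@5 deps=(2,2) exec_start@7 write@10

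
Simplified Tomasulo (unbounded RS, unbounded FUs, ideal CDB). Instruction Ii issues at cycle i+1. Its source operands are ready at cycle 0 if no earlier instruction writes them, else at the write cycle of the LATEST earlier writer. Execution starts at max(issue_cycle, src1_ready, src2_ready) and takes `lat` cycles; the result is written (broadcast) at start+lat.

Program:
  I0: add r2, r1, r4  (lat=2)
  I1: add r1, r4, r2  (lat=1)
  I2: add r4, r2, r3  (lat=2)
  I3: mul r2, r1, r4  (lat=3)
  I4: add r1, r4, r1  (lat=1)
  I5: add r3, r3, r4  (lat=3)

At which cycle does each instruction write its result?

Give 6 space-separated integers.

I0 add r2: issue@1 deps=(None,None) exec_start@1 write@3
I1 add r1: issue@2 deps=(None,0) exec_start@3 write@4
I2 add r4: issue@3 deps=(0,None) exec_start@3 write@5
I3 mul r2: issue@4 deps=(1,2) exec_start@5 write@8
I4 add r1: issue@5 deps=(2,1) exec_start@5 write@6
I5 add r3: issue@6 deps=(None,2) exec_start@6 write@9

Answer: 3 4 5 8 6 9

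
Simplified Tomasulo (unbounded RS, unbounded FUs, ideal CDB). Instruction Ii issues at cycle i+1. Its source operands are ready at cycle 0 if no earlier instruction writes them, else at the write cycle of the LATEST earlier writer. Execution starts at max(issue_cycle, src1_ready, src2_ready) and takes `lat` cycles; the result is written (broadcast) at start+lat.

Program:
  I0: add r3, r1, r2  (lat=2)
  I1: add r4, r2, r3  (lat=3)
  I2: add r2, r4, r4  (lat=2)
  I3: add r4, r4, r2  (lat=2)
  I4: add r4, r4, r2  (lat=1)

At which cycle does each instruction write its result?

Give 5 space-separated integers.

Answer: 3 6 8 10 11

Derivation:
I0 add r3: issue@1 deps=(None,None) exec_start@1 write@3
I1 add r4: issue@2 deps=(None,0) exec_start@3 write@6
I2 add r2: issue@3 deps=(1,1) exec_start@6 write@8
I3 add r4: issue@4 deps=(1,2) exec_start@8 write@10
I4 add r4: issue@5 deps=(3,2) exec_start@10 write@11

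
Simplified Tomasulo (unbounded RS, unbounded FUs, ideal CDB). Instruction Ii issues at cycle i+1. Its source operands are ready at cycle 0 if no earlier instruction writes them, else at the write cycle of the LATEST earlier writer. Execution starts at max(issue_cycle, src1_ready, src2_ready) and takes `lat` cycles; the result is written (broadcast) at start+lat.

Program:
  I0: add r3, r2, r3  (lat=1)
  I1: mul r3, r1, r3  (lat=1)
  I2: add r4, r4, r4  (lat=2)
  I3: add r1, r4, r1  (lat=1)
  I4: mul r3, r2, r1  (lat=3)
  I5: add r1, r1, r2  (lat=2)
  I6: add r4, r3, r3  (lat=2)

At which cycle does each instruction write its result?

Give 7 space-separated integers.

I0 add r3: issue@1 deps=(None,None) exec_start@1 write@2
I1 mul r3: issue@2 deps=(None,0) exec_start@2 write@3
I2 add r4: issue@3 deps=(None,None) exec_start@3 write@5
I3 add r1: issue@4 deps=(2,None) exec_start@5 write@6
I4 mul r3: issue@5 deps=(None,3) exec_start@6 write@9
I5 add r1: issue@6 deps=(3,None) exec_start@6 write@8
I6 add r4: issue@7 deps=(4,4) exec_start@9 write@11

Answer: 2 3 5 6 9 8 11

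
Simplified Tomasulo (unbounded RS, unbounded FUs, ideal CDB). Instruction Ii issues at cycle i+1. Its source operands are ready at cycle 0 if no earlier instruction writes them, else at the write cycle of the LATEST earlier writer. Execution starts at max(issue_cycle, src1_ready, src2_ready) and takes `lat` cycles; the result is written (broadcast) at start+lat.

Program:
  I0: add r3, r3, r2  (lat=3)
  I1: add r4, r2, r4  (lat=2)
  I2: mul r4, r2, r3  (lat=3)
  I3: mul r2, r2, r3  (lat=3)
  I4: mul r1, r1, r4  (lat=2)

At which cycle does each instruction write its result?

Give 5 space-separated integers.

I0 add r3: issue@1 deps=(None,None) exec_start@1 write@4
I1 add r4: issue@2 deps=(None,None) exec_start@2 write@4
I2 mul r4: issue@3 deps=(None,0) exec_start@4 write@7
I3 mul r2: issue@4 deps=(None,0) exec_start@4 write@7
I4 mul r1: issue@5 deps=(None,2) exec_start@7 write@9

Answer: 4 4 7 7 9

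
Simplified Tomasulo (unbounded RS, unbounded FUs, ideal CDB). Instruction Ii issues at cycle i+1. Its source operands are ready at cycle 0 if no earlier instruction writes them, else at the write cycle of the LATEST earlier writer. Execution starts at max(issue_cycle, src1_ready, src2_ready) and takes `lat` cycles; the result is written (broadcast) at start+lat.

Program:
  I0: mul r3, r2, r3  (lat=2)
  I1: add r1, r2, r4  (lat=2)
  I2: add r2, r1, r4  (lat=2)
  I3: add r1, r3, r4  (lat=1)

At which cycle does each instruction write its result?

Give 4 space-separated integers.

Answer: 3 4 6 5

Derivation:
I0 mul r3: issue@1 deps=(None,None) exec_start@1 write@3
I1 add r1: issue@2 deps=(None,None) exec_start@2 write@4
I2 add r2: issue@3 deps=(1,None) exec_start@4 write@6
I3 add r1: issue@4 deps=(0,None) exec_start@4 write@5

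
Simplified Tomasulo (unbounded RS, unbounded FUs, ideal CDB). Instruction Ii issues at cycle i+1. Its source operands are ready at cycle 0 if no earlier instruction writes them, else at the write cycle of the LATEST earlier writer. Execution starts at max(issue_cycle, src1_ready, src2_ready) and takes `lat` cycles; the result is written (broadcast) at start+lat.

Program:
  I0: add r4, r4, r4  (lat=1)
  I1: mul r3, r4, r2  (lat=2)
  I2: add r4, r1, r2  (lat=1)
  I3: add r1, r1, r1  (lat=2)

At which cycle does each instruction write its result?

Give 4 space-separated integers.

Answer: 2 4 4 6

Derivation:
I0 add r4: issue@1 deps=(None,None) exec_start@1 write@2
I1 mul r3: issue@2 deps=(0,None) exec_start@2 write@4
I2 add r4: issue@3 deps=(None,None) exec_start@3 write@4
I3 add r1: issue@4 deps=(None,None) exec_start@4 write@6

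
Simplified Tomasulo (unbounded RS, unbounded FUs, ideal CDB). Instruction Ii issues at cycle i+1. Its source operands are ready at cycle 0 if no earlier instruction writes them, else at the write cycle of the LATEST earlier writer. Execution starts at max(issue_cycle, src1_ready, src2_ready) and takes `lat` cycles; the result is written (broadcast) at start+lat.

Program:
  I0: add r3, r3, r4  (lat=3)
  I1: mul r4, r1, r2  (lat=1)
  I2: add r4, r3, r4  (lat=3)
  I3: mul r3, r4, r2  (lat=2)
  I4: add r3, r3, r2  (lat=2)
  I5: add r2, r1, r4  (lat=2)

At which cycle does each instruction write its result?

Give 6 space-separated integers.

Answer: 4 3 7 9 11 9

Derivation:
I0 add r3: issue@1 deps=(None,None) exec_start@1 write@4
I1 mul r4: issue@2 deps=(None,None) exec_start@2 write@3
I2 add r4: issue@3 deps=(0,1) exec_start@4 write@7
I3 mul r3: issue@4 deps=(2,None) exec_start@7 write@9
I4 add r3: issue@5 deps=(3,None) exec_start@9 write@11
I5 add r2: issue@6 deps=(None,2) exec_start@7 write@9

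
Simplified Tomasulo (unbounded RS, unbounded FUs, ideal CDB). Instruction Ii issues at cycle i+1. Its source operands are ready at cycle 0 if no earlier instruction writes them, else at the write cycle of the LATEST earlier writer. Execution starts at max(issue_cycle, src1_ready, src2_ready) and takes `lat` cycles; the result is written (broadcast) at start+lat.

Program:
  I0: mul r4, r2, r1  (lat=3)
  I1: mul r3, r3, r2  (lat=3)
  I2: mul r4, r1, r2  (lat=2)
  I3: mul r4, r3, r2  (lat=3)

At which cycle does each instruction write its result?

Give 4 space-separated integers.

I0 mul r4: issue@1 deps=(None,None) exec_start@1 write@4
I1 mul r3: issue@2 deps=(None,None) exec_start@2 write@5
I2 mul r4: issue@3 deps=(None,None) exec_start@3 write@5
I3 mul r4: issue@4 deps=(1,None) exec_start@5 write@8

Answer: 4 5 5 8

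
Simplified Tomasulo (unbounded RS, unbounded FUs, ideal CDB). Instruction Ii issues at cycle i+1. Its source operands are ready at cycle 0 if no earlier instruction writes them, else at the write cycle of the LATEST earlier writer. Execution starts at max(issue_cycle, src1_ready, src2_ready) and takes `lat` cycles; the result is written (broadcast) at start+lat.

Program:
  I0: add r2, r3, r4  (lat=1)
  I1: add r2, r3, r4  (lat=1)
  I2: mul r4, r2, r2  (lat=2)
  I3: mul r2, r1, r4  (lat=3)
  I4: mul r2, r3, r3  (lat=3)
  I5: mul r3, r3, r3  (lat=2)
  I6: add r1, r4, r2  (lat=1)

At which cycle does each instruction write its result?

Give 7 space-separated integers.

Answer: 2 3 5 8 8 8 9

Derivation:
I0 add r2: issue@1 deps=(None,None) exec_start@1 write@2
I1 add r2: issue@2 deps=(None,None) exec_start@2 write@3
I2 mul r4: issue@3 deps=(1,1) exec_start@3 write@5
I3 mul r2: issue@4 deps=(None,2) exec_start@5 write@8
I4 mul r2: issue@5 deps=(None,None) exec_start@5 write@8
I5 mul r3: issue@6 deps=(None,None) exec_start@6 write@8
I6 add r1: issue@7 deps=(2,4) exec_start@8 write@9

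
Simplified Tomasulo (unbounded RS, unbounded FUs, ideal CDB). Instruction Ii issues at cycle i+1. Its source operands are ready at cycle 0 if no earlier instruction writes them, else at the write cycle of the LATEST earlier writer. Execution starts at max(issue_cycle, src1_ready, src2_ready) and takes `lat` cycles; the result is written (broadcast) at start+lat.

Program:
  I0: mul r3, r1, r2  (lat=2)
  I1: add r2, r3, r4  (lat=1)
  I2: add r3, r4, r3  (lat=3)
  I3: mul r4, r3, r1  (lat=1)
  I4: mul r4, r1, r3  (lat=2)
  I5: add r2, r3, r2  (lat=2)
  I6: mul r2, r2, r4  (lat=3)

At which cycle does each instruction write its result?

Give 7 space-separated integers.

I0 mul r3: issue@1 deps=(None,None) exec_start@1 write@3
I1 add r2: issue@2 deps=(0,None) exec_start@3 write@4
I2 add r3: issue@3 deps=(None,0) exec_start@3 write@6
I3 mul r4: issue@4 deps=(2,None) exec_start@6 write@7
I4 mul r4: issue@5 deps=(None,2) exec_start@6 write@8
I5 add r2: issue@6 deps=(2,1) exec_start@6 write@8
I6 mul r2: issue@7 deps=(5,4) exec_start@8 write@11

Answer: 3 4 6 7 8 8 11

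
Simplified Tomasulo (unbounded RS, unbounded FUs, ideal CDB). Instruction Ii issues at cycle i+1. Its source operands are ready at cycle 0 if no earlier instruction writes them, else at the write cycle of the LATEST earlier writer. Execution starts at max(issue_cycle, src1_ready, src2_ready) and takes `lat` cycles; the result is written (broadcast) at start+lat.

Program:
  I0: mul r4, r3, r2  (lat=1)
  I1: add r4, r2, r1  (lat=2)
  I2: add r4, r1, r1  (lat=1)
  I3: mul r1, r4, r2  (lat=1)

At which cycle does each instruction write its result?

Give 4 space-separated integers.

Answer: 2 4 4 5

Derivation:
I0 mul r4: issue@1 deps=(None,None) exec_start@1 write@2
I1 add r4: issue@2 deps=(None,None) exec_start@2 write@4
I2 add r4: issue@3 deps=(None,None) exec_start@3 write@4
I3 mul r1: issue@4 deps=(2,None) exec_start@4 write@5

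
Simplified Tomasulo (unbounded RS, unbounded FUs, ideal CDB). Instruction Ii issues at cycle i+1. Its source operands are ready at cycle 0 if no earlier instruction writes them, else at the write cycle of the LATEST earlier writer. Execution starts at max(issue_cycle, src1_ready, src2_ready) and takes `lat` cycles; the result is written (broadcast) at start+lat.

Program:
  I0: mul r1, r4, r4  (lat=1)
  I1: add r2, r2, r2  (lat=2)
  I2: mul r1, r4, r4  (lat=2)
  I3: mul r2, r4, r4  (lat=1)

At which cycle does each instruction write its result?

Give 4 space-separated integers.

I0 mul r1: issue@1 deps=(None,None) exec_start@1 write@2
I1 add r2: issue@2 deps=(None,None) exec_start@2 write@4
I2 mul r1: issue@3 deps=(None,None) exec_start@3 write@5
I3 mul r2: issue@4 deps=(None,None) exec_start@4 write@5

Answer: 2 4 5 5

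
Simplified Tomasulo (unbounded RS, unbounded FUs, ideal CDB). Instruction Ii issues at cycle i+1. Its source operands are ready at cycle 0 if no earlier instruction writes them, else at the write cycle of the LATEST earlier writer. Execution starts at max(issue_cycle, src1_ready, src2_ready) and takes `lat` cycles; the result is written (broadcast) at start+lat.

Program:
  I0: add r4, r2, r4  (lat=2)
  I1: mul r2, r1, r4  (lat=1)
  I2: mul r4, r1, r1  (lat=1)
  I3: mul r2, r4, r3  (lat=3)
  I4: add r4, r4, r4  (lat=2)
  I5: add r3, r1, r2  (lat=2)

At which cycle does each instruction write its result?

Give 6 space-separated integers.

Answer: 3 4 4 7 7 9

Derivation:
I0 add r4: issue@1 deps=(None,None) exec_start@1 write@3
I1 mul r2: issue@2 deps=(None,0) exec_start@3 write@4
I2 mul r4: issue@3 deps=(None,None) exec_start@3 write@4
I3 mul r2: issue@4 deps=(2,None) exec_start@4 write@7
I4 add r4: issue@5 deps=(2,2) exec_start@5 write@7
I5 add r3: issue@6 deps=(None,3) exec_start@7 write@9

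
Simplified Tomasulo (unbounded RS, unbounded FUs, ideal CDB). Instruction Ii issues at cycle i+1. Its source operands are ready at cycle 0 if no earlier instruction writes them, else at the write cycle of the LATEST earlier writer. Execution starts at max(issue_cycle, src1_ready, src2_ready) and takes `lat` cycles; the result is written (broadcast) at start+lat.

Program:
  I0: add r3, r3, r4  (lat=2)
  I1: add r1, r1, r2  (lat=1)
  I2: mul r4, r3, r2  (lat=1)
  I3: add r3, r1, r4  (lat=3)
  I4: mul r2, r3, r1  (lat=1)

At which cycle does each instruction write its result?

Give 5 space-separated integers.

I0 add r3: issue@1 deps=(None,None) exec_start@1 write@3
I1 add r1: issue@2 deps=(None,None) exec_start@2 write@3
I2 mul r4: issue@3 deps=(0,None) exec_start@3 write@4
I3 add r3: issue@4 deps=(1,2) exec_start@4 write@7
I4 mul r2: issue@5 deps=(3,1) exec_start@7 write@8

Answer: 3 3 4 7 8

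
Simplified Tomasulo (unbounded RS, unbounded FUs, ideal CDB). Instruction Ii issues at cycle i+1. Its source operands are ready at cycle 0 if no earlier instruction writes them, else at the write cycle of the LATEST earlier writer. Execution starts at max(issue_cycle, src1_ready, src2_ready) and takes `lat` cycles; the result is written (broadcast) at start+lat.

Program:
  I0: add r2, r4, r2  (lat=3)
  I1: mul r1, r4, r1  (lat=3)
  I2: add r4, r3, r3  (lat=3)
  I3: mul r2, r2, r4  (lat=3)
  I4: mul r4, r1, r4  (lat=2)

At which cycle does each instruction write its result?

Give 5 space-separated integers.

Answer: 4 5 6 9 8

Derivation:
I0 add r2: issue@1 deps=(None,None) exec_start@1 write@4
I1 mul r1: issue@2 deps=(None,None) exec_start@2 write@5
I2 add r4: issue@3 deps=(None,None) exec_start@3 write@6
I3 mul r2: issue@4 deps=(0,2) exec_start@6 write@9
I4 mul r4: issue@5 deps=(1,2) exec_start@6 write@8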